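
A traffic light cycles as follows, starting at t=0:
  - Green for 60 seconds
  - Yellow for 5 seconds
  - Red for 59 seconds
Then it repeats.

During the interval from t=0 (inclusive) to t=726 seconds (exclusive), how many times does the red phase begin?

Cycle = 60+5+59 = 124s
red phase starts at t = k*124 + 65 for k=0,1,2,...
Need k*124+65 < 726 → k < 5.331
k ∈ {0, ..., 5} → 6 starts

Answer: 6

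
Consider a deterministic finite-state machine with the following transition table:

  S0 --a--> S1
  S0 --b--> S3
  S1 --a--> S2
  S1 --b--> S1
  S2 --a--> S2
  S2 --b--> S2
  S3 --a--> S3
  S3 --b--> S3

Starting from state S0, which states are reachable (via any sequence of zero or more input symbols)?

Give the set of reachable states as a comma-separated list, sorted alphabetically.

BFS from S0:
  visit S0: S0--a-->S1 (new), S0--b-->S3 (new)
  visit S1: S1--a-->S2 (new), S1--b-->S1 (seen)
  visit S3: S3--a-->S3 (seen), S3--b-->S3 (seen)
  visit S2: S2--a-->S2 (seen), S2--b-->S2 (seen)

Answer: S0, S1, S2, S3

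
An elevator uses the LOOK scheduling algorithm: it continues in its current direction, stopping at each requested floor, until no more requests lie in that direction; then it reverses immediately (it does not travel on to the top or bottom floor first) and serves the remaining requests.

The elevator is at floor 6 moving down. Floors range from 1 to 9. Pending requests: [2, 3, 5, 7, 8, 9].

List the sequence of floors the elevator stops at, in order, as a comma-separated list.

Answer: 5, 3, 2, 7, 8, 9

Derivation:
Current: 6, moving DOWN
Serve below first (descending): [5, 3, 2]
Then reverse, serve above (ascending): [7, 8, 9]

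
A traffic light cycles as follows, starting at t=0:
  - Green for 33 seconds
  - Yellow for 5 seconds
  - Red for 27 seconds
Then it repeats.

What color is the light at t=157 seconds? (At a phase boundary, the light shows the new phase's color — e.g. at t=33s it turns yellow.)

Cycle length = 33 + 5 + 27 = 65s
t = 157, phase_t = 157 mod 65 = 27
27 < 33 (green end) → GREEN

Answer: green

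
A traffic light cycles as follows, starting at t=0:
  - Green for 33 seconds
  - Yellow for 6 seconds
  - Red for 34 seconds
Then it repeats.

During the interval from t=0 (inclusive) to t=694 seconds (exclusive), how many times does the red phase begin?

Cycle = 33+6+34 = 73s
red phase starts at t = k*73 + 39 for k=0,1,2,...
Need k*73+39 < 694 → k < 8.973
k ∈ {0, ..., 8} → 9 starts

Answer: 9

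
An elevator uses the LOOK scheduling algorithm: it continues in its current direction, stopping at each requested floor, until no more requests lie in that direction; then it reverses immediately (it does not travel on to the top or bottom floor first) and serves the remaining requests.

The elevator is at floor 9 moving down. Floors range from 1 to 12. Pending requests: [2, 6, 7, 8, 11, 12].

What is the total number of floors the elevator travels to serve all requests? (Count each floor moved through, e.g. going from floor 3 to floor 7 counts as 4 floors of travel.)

Answer: 17

Derivation:
Start at floor 9 moving down, LOOK stop order: [8, 7, 6, 2, 11, 12]
  9 → 8: |8-9| = 1, total = 1
  8 → 7: |7-8| = 1, total = 2
  7 → 6: |6-7| = 1, total = 3
  6 → 2: |2-6| = 4, total = 7
  2 → 11: |11-2| = 9, total = 16
  11 → 12: |12-11| = 1, total = 17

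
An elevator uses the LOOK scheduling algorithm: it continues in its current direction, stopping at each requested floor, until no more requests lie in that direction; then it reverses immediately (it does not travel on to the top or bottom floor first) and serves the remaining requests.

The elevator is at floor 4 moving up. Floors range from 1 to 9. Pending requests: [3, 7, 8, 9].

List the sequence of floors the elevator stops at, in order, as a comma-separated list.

Current: 4, moving UP
Serve above first (ascending): [7, 8, 9]
Then reverse, serve below (descending): [3]

Answer: 7, 8, 9, 3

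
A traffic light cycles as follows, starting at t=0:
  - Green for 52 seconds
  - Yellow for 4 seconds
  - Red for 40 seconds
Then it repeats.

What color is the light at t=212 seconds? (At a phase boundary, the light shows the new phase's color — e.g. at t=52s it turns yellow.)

Cycle length = 52 + 4 + 40 = 96s
t = 212, phase_t = 212 mod 96 = 20
20 < 52 (green end) → GREEN

Answer: green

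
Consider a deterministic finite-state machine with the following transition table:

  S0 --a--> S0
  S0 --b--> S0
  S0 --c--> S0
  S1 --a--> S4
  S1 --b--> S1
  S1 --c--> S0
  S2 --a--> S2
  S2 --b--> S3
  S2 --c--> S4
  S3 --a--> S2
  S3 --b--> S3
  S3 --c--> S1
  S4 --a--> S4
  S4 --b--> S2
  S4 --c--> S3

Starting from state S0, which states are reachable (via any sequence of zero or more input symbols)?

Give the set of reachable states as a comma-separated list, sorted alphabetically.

BFS from S0:
  visit S0: S0--a-->S0 (seen), S0--b-->S0 (seen), S0--c-->S0 (seen)

Answer: S0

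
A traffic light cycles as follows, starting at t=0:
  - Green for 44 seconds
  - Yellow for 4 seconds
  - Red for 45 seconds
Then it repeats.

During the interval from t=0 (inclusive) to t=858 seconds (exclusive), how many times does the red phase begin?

Answer: 9

Derivation:
Cycle = 44+4+45 = 93s
red phase starts at t = k*93 + 48 for k=0,1,2,...
Need k*93+48 < 858 → k < 8.710
k ∈ {0, ..., 8} → 9 starts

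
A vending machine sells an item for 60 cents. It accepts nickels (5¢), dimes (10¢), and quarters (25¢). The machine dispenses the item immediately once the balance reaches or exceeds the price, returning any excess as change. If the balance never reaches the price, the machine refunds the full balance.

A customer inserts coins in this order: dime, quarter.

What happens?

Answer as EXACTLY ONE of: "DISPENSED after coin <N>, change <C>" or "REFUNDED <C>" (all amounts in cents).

Answer: REFUNDED 35

Derivation:
Price: 60¢
Coin 1 (dime, 10¢): balance = 10¢
Coin 2 (quarter, 25¢): balance = 35¢
All coins inserted, balance 35¢ < price 60¢ → REFUND 35¢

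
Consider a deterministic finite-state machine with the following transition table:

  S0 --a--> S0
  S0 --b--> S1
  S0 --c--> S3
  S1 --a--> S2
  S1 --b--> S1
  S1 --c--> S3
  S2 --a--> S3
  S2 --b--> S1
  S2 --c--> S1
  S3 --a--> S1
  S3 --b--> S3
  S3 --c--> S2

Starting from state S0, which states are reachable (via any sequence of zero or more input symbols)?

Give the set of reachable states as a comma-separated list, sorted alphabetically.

Answer: S0, S1, S2, S3

Derivation:
BFS from S0:
  visit S0: S0--a-->S0 (seen), S0--b-->S1 (new), S0--c-->S3 (new)
  visit S1: S1--a-->S2 (new), S1--b-->S1 (seen), S1--c-->S3 (seen)
  visit S3: S3--a-->S1 (seen), S3--b-->S3 (seen), S3--c-->S2 (seen)
  visit S2: S2--a-->S3 (seen), S2--b-->S1 (seen), S2--c-->S1 (seen)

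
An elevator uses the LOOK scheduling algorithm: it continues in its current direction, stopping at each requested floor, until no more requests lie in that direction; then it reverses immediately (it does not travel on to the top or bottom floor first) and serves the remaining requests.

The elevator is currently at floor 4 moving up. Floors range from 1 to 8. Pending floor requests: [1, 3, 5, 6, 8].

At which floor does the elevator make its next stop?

Answer: 5

Derivation:
Current floor: 4, direction: up
Requests above: [5, 6, 8]
Requests below: [1, 3]
Moving up and requests lie above → nearest above is min([5, 6, 8]) = 5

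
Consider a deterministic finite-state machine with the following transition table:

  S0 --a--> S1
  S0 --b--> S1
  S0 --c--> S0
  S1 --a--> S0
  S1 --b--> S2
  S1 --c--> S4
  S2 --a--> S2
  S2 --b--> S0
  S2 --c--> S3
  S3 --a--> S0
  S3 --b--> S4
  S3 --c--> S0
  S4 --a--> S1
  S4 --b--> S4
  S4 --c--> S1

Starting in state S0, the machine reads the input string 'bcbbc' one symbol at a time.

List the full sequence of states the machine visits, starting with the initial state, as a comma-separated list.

Start: S0
  read 'b': S0 --b--> S1
  read 'c': S1 --c--> S4
  read 'b': S4 --b--> S4
  read 'b': S4 --b--> S4
  read 'c': S4 --c--> S1

Answer: S0, S1, S4, S4, S4, S1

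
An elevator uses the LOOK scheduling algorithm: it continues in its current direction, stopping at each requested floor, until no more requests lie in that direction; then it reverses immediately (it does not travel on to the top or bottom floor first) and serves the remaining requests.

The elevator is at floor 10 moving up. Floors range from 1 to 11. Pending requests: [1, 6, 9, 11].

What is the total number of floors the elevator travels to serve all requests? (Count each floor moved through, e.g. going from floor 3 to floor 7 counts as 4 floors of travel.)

Answer: 11

Derivation:
Start at floor 10 moving up, LOOK stop order: [11, 9, 6, 1]
  10 → 11: |11-10| = 1, total = 1
  11 → 9: |9-11| = 2, total = 3
  9 → 6: |6-9| = 3, total = 6
  6 → 1: |1-6| = 5, total = 11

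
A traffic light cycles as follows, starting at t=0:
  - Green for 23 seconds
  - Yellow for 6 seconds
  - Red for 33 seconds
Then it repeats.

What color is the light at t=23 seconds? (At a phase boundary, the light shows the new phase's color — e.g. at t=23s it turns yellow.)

Answer: yellow

Derivation:
Cycle length = 23 + 6 + 33 = 62s
t = 23, phase_t = 23 mod 62 = 23
23 <= 23 < 29 (yellow end) → YELLOW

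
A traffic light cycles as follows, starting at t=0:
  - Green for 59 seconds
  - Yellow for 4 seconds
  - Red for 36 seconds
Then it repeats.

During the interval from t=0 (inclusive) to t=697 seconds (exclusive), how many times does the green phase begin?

Answer: 8

Derivation:
Cycle = 59+4+36 = 99s
green phase starts at t = k*99 + 0 for k=0,1,2,...
Need k*99+0 < 697 → k < 7.040
k ∈ {0, ..., 7} → 8 starts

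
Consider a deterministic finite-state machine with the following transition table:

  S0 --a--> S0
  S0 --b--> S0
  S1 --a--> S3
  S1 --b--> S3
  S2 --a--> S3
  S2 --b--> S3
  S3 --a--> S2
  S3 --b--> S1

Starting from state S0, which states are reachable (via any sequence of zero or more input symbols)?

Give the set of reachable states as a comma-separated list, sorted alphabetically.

Answer: S0

Derivation:
BFS from S0:
  visit S0: S0--a-->S0 (seen), S0--b-->S0 (seen)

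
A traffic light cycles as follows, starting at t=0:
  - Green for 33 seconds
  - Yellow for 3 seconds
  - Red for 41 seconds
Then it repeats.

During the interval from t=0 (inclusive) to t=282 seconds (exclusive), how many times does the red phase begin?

Answer: 4

Derivation:
Cycle = 33+3+41 = 77s
red phase starts at t = k*77 + 36 for k=0,1,2,...
Need k*77+36 < 282 → k < 3.195
k ∈ {0, ..., 3} → 4 starts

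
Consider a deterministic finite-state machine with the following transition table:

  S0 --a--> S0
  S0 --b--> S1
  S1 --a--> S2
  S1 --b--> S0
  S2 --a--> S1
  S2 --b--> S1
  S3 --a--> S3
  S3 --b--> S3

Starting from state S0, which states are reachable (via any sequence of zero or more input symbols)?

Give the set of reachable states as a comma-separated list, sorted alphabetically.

Answer: S0, S1, S2

Derivation:
BFS from S0:
  visit S0: S0--a-->S0 (seen), S0--b-->S1 (new)
  visit S1: S1--a-->S2 (new), S1--b-->S0 (seen)
  visit S2: S2--a-->S1 (seen), S2--b-->S1 (seen)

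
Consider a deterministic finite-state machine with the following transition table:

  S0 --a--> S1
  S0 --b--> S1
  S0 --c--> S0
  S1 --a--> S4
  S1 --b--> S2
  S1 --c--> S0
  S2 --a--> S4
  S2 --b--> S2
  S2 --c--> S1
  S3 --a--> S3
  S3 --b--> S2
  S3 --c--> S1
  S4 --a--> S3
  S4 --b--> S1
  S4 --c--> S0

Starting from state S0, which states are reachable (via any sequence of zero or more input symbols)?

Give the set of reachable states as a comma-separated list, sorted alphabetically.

BFS from S0:
  visit S0: S0--a-->S1 (new), S0--b-->S1 (seen), S0--c-->S0 (seen)
  visit S1: S1--a-->S4 (new), S1--b-->S2 (new), S1--c-->S0 (seen)
  visit S4: S4--a-->S3 (new), S4--b-->S1 (seen), S4--c-->S0 (seen)
  visit S2: S2--a-->S4 (seen), S2--b-->S2 (seen), S2--c-->S1 (seen)
  visit S3: S3--a-->S3 (seen), S3--b-->S2 (seen), S3--c-->S1 (seen)

Answer: S0, S1, S2, S3, S4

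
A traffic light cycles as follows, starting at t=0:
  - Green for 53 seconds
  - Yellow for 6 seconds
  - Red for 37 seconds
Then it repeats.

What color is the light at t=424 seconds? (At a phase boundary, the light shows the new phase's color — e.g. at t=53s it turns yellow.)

Answer: green

Derivation:
Cycle length = 53 + 6 + 37 = 96s
t = 424, phase_t = 424 mod 96 = 40
40 < 53 (green end) → GREEN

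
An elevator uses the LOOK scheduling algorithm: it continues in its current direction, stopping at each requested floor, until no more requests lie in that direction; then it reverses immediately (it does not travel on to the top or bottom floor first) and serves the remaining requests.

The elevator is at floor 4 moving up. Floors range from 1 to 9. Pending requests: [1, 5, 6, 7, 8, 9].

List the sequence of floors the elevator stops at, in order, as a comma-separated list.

Current: 4, moving UP
Serve above first (ascending): [5, 6, 7, 8, 9]
Then reverse, serve below (descending): [1]

Answer: 5, 6, 7, 8, 9, 1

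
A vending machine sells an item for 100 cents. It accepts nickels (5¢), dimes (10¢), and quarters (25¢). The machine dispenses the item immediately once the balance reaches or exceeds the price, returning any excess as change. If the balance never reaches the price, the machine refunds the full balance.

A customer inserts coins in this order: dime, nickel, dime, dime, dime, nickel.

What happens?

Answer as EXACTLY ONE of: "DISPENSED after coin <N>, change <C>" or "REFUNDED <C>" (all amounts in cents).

Answer: REFUNDED 50

Derivation:
Price: 100¢
Coin 1 (dime, 10¢): balance = 10¢
Coin 2 (nickel, 5¢): balance = 15¢
Coin 3 (dime, 10¢): balance = 25¢
Coin 4 (dime, 10¢): balance = 35¢
Coin 5 (dime, 10¢): balance = 45¢
Coin 6 (nickel, 5¢): balance = 50¢
All coins inserted, balance 50¢ < price 100¢ → REFUND 50¢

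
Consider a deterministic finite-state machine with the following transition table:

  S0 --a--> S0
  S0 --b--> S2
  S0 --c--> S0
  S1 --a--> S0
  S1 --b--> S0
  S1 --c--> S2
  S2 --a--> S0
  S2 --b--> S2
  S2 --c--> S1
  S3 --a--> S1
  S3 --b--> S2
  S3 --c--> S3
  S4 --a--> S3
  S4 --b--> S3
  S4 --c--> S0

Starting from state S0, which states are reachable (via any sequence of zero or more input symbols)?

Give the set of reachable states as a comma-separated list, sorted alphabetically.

Answer: S0, S1, S2

Derivation:
BFS from S0:
  visit S0: S0--a-->S0 (seen), S0--b-->S2 (new), S0--c-->S0 (seen)
  visit S2: S2--a-->S0 (seen), S2--b-->S2 (seen), S2--c-->S1 (new)
  visit S1: S1--a-->S0 (seen), S1--b-->S0 (seen), S1--c-->S2 (seen)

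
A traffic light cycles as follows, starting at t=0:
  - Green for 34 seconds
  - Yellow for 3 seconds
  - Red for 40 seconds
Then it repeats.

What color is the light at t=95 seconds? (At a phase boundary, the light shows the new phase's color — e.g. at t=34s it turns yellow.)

Answer: green

Derivation:
Cycle length = 34 + 3 + 40 = 77s
t = 95, phase_t = 95 mod 77 = 18
18 < 34 (green end) → GREEN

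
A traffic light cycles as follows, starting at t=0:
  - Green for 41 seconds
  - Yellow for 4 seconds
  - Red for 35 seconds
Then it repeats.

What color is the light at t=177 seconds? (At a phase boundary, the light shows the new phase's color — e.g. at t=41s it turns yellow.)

Answer: green

Derivation:
Cycle length = 41 + 4 + 35 = 80s
t = 177, phase_t = 177 mod 80 = 17
17 < 41 (green end) → GREEN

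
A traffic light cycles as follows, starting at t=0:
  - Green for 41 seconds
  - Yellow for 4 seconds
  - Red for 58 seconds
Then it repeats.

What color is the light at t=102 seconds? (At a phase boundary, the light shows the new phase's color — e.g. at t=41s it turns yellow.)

Cycle length = 41 + 4 + 58 = 103s
t = 102, phase_t = 102 mod 103 = 102
102 >= 45 → RED

Answer: red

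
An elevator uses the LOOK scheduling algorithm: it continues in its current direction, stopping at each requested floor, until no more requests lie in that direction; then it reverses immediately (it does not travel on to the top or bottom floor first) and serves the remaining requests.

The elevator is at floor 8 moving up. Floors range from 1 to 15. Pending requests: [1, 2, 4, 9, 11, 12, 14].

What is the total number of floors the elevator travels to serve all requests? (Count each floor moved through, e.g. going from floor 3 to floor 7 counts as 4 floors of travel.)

Start at floor 8 moving up, LOOK stop order: [9, 11, 12, 14, 4, 2, 1]
  8 → 9: |9-8| = 1, total = 1
  9 → 11: |11-9| = 2, total = 3
  11 → 12: |12-11| = 1, total = 4
  12 → 14: |14-12| = 2, total = 6
  14 → 4: |4-14| = 10, total = 16
  4 → 2: |2-4| = 2, total = 18
  2 → 1: |1-2| = 1, total = 19

Answer: 19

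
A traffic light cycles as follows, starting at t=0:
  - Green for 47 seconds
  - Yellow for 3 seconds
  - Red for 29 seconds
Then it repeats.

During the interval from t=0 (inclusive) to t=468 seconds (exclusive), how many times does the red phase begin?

Answer: 6

Derivation:
Cycle = 47+3+29 = 79s
red phase starts at t = k*79 + 50 for k=0,1,2,...
Need k*79+50 < 468 → k < 5.291
k ∈ {0, ..., 5} → 6 starts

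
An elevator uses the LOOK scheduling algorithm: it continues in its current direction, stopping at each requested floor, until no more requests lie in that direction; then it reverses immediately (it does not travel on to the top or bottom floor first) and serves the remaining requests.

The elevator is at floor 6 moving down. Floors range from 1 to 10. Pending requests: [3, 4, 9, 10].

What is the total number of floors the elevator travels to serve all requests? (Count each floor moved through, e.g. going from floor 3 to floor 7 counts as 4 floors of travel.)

Answer: 10

Derivation:
Start at floor 6 moving down, LOOK stop order: [4, 3, 9, 10]
  6 → 4: |4-6| = 2, total = 2
  4 → 3: |3-4| = 1, total = 3
  3 → 9: |9-3| = 6, total = 9
  9 → 10: |10-9| = 1, total = 10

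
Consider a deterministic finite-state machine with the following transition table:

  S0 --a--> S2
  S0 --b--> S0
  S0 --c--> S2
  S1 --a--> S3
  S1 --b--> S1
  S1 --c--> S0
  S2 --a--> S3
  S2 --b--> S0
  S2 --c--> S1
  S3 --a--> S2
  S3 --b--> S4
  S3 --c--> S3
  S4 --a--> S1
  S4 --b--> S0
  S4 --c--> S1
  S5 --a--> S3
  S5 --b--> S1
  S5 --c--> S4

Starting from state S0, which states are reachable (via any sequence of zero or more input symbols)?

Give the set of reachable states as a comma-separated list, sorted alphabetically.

Answer: S0, S1, S2, S3, S4

Derivation:
BFS from S0:
  visit S0: S0--a-->S2 (new), S0--b-->S0 (seen), S0--c-->S2 (seen)
  visit S2: S2--a-->S3 (new), S2--b-->S0 (seen), S2--c-->S1 (new)
  visit S3: S3--a-->S2 (seen), S3--b-->S4 (new), S3--c-->S3 (seen)
  visit S1: S1--a-->S3 (seen), S1--b-->S1 (seen), S1--c-->S0 (seen)
  visit S4: S4--a-->S1 (seen), S4--b-->S0 (seen), S4--c-->S1 (seen)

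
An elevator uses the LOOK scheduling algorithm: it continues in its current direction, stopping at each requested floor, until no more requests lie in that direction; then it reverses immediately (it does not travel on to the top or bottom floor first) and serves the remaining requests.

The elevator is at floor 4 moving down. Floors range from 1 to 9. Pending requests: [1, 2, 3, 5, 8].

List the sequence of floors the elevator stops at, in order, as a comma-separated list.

Current: 4, moving DOWN
Serve below first (descending): [3, 2, 1]
Then reverse, serve above (ascending): [5, 8]

Answer: 3, 2, 1, 5, 8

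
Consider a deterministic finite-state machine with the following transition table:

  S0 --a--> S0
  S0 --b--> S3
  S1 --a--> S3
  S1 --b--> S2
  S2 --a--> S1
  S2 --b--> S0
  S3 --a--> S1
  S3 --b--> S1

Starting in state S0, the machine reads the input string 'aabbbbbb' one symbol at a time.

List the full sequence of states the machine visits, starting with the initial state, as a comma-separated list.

Answer: S0, S0, S0, S3, S1, S2, S0, S3, S1

Derivation:
Start: S0
  read 'a': S0 --a--> S0
  read 'a': S0 --a--> S0
  read 'b': S0 --b--> S3
  read 'b': S3 --b--> S1
  read 'b': S1 --b--> S2
  read 'b': S2 --b--> S0
  read 'b': S0 --b--> S3
  read 'b': S3 --b--> S1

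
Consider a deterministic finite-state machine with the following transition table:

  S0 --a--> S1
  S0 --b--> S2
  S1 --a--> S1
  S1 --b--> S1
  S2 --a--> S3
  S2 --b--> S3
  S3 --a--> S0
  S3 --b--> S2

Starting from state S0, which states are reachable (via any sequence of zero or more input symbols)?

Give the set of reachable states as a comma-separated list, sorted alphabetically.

BFS from S0:
  visit S0: S0--a-->S1 (new), S0--b-->S2 (new)
  visit S1: S1--a-->S1 (seen), S1--b-->S1 (seen)
  visit S2: S2--a-->S3 (new), S2--b-->S3 (seen)
  visit S3: S3--a-->S0 (seen), S3--b-->S2 (seen)

Answer: S0, S1, S2, S3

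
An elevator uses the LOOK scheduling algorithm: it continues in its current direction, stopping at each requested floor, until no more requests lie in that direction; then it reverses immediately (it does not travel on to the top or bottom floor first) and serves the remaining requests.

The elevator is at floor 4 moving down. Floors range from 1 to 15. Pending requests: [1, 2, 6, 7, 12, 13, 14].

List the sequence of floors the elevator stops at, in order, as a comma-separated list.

Current: 4, moving DOWN
Serve below first (descending): [2, 1]
Then reverse, serve above (ascending): [6, 7, 12, 13, 14]

Answer: 2, 1, 6, 7, 12, 13, 14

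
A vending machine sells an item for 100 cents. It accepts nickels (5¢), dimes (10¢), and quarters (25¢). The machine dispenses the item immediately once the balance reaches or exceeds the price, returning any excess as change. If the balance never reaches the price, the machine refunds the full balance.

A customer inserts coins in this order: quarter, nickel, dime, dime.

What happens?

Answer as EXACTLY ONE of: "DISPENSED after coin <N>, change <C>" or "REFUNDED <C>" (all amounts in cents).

Answer: REFUNDED 50

Derivation:
Price: 100¢
Coin 1 (quarter, 25¢): balance = 25¢
Coin 2 (nickel, 5¢): balance = 30¢
Coin 3 (dime, 10¢): balance = 40¢
Coin 4 (dime, 10¢): balance = 50¢
All coins inserted, balance 50¢ < price 100¢ → REFUND 50¢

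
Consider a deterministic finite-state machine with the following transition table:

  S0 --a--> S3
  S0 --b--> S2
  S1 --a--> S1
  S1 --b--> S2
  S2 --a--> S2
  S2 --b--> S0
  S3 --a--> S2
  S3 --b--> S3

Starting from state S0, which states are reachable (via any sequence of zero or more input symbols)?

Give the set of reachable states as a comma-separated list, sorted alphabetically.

BFS from S0:
  visit S0: S0--a-->S3 (new), S0--b-->S2 (new)
  visit S3: S3--a-->S2 (seen), S3--b-->S3 (seen)
  visit S2: S2--a-->S2 (seen), S2--b-->S0 (seen)

Answer: S0, S2, S3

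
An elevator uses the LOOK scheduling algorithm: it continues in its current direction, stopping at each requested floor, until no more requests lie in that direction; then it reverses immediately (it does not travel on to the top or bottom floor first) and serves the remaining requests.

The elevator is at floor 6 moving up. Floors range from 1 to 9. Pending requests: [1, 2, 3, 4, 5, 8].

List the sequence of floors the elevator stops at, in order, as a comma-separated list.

Current: 6, moving UP
Serve above first (ascending): [8]
Then reverse, serve below (descending): [5, 4, 3, 2, 1]

Answer: 8, 5, 4, 3, 2, 1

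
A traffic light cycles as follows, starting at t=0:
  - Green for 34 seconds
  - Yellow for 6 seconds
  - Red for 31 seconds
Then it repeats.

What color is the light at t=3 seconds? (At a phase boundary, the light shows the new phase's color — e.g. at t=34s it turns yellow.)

Answer: green

Derivation:
Cycle length = 34 + 6 + 31 = 71s
t = 3, phase_t = 3 mod 71 = 3
3 < 34 (green end) → GREEN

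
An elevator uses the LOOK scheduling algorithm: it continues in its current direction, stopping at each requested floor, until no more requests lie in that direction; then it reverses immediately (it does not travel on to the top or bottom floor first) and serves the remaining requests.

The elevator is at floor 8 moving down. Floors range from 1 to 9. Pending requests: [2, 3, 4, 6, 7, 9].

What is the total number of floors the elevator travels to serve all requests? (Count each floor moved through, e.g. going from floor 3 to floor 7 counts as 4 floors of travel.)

Answer: 13

Derivation:
Start at floor 8 moving down, LOOK stop order: [7, 6, 4, 3, 2, 9]
  8 → 7: |7-8| = 1, total = 1
  7 → 6: |6-7| = 1, total = 2
  6 → 4: |4-6| = 2, total = 4
  4 → 3: |3-4| = 1, total = 5
  3 → 2: |2-3| = 1, total = 6
  2 → 9: |9-2| = 7, total = 13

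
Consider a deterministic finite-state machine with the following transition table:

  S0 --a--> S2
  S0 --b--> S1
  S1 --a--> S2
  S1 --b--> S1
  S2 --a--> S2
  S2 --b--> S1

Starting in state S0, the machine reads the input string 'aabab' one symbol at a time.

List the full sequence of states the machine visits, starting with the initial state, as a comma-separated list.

Start: S0
  read 'a': S0 --a--> S2
  read 'a': S2 --a--> S2
  read 'b': S2 --b--> S1
  read 'a': S1 --a--> S2
  read 'b': S2 --b--> S1

Answer: S0, S2, S2, S1, S2, S1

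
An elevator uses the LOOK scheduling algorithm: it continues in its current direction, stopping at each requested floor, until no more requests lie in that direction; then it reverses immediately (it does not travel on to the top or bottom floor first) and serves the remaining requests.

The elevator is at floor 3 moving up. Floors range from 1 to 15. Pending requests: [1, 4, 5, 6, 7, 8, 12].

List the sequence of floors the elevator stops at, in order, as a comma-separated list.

Current: 3, moving UP
Serve above first (ascending): [4, 5, 6, 7, 8, 12]
Then reverse, serve below (descending): [1]

Answer: 4, 5, 6, 7, 8, 12, 1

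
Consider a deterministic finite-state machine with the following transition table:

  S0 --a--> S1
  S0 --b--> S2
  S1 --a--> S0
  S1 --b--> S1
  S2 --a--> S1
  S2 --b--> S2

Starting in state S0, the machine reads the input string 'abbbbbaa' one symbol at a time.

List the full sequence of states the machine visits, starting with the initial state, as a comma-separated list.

Start: S0
  read 'a': S0 --a--> S1
  read 'b': S1 --b--> S1
  read 'b': S1 --b--> S1
  read 'b': S1 --b--> S1
  read 'b': S1 --b--> S1
  read 'b': S1 --b--> S1
  read 'a': S1 --a--> S0
  read 'a': S0 --a--> S1

Answer: S0, S1, S1, S1, S1, S1, S1, S0, S1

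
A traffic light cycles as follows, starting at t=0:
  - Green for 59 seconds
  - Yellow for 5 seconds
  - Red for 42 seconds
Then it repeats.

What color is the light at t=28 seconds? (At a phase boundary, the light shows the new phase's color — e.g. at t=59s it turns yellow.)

Answer: green

Derivation:
Cycle length = 59 + 5 + 42 = 106s
t = 28, phase_t = 28 mod 106 = 28
28 < 59 (green end) → GREEN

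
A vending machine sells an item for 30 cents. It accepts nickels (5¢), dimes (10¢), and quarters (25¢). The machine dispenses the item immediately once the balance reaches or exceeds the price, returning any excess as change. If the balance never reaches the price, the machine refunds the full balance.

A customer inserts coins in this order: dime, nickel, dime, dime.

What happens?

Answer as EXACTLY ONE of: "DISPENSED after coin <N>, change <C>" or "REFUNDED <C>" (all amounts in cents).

Price: 30¢
Coin 1 (dime, 10¢): balance = 10¢
Coin 2 (nickel, 5¢): balance = 15¢
Coin 3 (dime, 10¢): balance = 25¢
Coin 4 (dime, 10¢): balance = 35¢
  → balance >= price → DISPENSE, change = 35 - 30 = 5¢

Answer: DISPENSED after coin 4, change 5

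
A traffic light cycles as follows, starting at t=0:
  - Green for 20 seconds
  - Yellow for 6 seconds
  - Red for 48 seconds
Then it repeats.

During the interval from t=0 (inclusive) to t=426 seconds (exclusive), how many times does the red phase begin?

Answer: 6

Derivation:
Cycle = 20+6+48 = 74s
red phase starts at t = k*74 + 26 for k=0,1,2,...
Need k*74+26 < 426 → k < 5.405
k ∈ {0, ..., 5} → 6 starts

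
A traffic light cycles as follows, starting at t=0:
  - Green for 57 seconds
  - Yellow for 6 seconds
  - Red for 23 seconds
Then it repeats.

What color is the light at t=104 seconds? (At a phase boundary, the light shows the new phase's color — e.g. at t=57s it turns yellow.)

Cycle length = 57 + 6 + 23 = 86s
t = 104, phase_t = 104 mod 86 = 18
18 < 57 (green end) → GREEN

Answer: green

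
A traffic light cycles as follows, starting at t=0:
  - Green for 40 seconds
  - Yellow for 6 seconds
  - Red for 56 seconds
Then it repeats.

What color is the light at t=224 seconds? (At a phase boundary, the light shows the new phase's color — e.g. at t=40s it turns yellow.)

Answer: green

Derivation:
Cycle length = 40 + 6 + 56 = 102s
t = 224, phase_t = 224 mod 102 = 20
20 < 40 (green end) → GREEN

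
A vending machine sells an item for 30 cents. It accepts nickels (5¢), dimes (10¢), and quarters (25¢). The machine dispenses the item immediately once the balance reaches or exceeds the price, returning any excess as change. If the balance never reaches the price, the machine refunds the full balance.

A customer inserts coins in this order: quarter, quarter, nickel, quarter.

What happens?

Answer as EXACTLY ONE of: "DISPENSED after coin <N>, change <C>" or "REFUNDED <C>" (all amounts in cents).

Price: 30¢
Coin 1 (quarter, 25¢): balance = 25¢
Coin 2 (quarter, 25¢): balance = 50¢
  → balance >= price → DISPENSE, change = 50 - 30 = 20¢

Answer: DISPENSED after coin 2, change 20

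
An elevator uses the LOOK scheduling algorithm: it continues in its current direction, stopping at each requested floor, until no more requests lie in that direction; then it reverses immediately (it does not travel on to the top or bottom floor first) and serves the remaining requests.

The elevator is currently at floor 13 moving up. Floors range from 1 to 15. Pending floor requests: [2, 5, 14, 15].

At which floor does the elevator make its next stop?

Current floor: 13, direction: up
Requests above: [14, 15]
Requests below: [2, 5]
Moving up and requests lie above → nearest above is min([14, 15]) = 14

Answer: 14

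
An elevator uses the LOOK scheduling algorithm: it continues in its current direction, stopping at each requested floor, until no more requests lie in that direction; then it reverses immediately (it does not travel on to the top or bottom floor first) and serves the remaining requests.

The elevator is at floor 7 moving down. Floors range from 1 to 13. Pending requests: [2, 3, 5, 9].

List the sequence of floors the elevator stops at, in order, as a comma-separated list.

Current: 7, moving DOWN
Serve below first (descending): [5, 3, 2]
Then reverse, serve above (ascending): [9]

Answer: 5, 3, 2, 9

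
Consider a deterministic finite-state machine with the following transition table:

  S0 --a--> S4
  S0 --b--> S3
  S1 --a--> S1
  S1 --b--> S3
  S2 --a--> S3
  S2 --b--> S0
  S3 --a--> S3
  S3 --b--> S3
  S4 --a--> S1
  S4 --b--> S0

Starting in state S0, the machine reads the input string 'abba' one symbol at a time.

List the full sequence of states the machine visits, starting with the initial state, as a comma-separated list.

Answer: S0, S4, S0, S3, S3

Derivation:
Start: S0
  read 'a': S0 --a--> S4
  read 'b': S4 --b--> S0
  read 'b': S0 --b--> S3
  read 'a': S3 --a--> S3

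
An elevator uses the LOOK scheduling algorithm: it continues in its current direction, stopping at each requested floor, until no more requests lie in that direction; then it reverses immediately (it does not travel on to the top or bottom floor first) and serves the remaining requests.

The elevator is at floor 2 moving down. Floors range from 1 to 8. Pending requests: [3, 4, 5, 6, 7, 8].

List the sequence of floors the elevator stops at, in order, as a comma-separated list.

Current: 2, moving DOWN
Serve below first (descending): []
Then reverse, serve above (ascending): [3, 4, 5, 6, 7, 8]

Answer: 3, 4, 5, 6, 7, 8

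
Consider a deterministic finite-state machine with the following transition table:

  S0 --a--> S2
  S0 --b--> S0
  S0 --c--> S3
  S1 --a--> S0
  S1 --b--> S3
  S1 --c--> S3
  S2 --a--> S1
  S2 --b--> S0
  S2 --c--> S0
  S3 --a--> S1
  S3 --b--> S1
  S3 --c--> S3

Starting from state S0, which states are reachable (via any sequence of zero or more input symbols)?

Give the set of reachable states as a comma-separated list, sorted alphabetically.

BFS from S0:
  visit S0: S0--a-->S2 (new), S0--b-->S0 (seen), S0--c-->S3 (new)
  visit S2: S2--a-->S1 (new), S2--b-->S0 (seen), S2--c-->S0 (seen)
  visit S3: S3--a-->S1 (seen), S3--b-->S1 (seen), S3--c-->S3 (seen)
  visit S1: S1--a-->S0 (seen), S1--b-->S3 (seen), S1--c-->S3 (seen)

Answer: S0, S1, S2, S3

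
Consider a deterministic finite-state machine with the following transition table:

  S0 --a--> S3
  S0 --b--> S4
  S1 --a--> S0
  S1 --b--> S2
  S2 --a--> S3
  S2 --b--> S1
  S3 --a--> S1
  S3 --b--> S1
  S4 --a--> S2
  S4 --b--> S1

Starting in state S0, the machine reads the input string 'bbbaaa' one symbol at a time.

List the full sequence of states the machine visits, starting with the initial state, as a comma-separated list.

Start: S0
  read 'b': S0 --b--> S4
  read 'b': S4 --b--> S1
  read 'b': S1 --b--> S2
  read 'a': S2 --a--> S3
  read 'a': S3 --a--> S1
  read 'a': S1 --a--> S0

Answer: S0, S4, S1, S2, S3, S1, S0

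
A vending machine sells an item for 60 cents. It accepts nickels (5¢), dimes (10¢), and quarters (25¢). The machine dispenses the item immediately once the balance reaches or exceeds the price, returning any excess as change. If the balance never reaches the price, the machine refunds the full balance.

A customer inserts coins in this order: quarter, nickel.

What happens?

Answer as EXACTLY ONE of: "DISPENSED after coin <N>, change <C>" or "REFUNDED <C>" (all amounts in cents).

Price: 60¢
Coin 1 (quarter, 25¢): balance = 25¢
Coin 2 (nickel, 5¢): balance = 30¢
All coins inserted, balance 30¢ < price 60¢ → REFUND 30¢

Answer: REFUNDED 30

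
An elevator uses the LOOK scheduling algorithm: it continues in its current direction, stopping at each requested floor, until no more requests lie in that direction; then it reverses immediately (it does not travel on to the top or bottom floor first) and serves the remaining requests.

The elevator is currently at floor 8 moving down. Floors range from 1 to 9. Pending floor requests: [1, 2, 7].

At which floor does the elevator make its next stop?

Answer: 7

Derivation:
Current floor: 8, direction: down
Requests above: []
Requests below: [1, 2, 7]
Moving down and requests lie below → nearest below is max([1, 2, 7]) = 7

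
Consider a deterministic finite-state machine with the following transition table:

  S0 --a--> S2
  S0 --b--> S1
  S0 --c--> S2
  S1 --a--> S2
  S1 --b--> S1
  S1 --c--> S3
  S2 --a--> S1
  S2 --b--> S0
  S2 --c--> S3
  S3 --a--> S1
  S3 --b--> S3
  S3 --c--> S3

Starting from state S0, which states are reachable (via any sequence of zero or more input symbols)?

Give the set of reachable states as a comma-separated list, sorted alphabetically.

BFS from S0:
  visit S0: S0--a-->S2 (new), S0--b-->S1 (new), S0--c-->S2 (seen)
  visit S2: S2--a-->S1 (seen), S2--b-->S0 (seen), S2--c-->S3 (new)
  visit S1: S1--a-->S2 (seen), S1--b-->S1 (seen), S1--c-->S3 (seen)
  visit S3: S3--a-->S1 (seen), S3--b-->S3 (seen), S3--c-->S3 (seen)

Answer: S0, S1, S2, S3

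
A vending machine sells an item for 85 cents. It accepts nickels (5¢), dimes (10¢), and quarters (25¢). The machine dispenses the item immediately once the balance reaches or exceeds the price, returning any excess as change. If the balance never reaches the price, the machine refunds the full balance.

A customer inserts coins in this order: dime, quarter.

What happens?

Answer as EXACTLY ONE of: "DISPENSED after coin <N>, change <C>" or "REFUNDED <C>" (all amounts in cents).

Price: 85¢
Coin 1 (dime, 10¢): balance = 10¢
Coin 2 (quarter, 25¢): balance = 35¢
All coins inserted, balance 35¢ < price 85¢ → REFUND 35¢

Answer: REFUNDED 35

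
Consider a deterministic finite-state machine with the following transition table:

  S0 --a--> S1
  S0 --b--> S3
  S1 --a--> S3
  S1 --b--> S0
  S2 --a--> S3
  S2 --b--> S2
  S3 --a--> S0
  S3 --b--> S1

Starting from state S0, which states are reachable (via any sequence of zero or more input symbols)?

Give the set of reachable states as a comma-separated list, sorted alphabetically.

BFS from S0:
  visit S0: S0--a-->S1 (new), S0--b-->S3 (new)
  visit S1: S1--a-->S3 (seen), S1--b-->S0 (seen)
  visit S3: S3--a-->S0 (seen), S3--b-->S1 (seen)

Answer: S0, S1, S3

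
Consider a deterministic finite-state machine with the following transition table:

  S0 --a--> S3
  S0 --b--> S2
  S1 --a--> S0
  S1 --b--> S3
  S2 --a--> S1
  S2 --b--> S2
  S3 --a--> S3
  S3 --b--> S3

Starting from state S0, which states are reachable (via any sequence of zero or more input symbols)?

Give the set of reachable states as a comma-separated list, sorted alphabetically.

BFS from S0:
  visit S0: S0--a-->S3 (new), S0--b-->S2 (new)
  visit S3: S3--a-->S3 (seen), S3--b-->S3 (seen)
  visit S2: S2--a-->S1 (new), S2--b-->S2 (seen)
  visit S1: S1--a-->S0 (seen), S1--b-->S3 (seen)

Answer: S0, S1, S2, S3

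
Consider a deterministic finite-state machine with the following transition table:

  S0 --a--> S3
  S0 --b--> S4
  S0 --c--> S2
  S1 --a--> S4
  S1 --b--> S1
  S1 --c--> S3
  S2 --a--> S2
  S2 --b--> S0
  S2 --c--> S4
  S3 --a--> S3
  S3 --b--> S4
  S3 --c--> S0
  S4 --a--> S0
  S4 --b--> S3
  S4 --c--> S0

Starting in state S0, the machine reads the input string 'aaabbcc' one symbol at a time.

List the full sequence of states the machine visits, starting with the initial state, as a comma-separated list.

Answer: S0, S3, S3, S3, S4, S3, S0, S2

Derivation:
Start: S0
  read 'a': S0 --a--> S3
  read 'a': S3 --a--> S3
  read 'a': S3 --a--> S3
  read 'b': S3 --b--> S4
  read 'b': S4 --b--> S3
  read 'c': S3 --c--> S0
  read 'c': S0 --c--> S2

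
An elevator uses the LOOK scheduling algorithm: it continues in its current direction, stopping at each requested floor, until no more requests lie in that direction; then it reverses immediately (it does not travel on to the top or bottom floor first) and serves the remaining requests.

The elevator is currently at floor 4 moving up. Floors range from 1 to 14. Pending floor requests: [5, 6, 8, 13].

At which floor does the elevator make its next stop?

Current floor: 4, direction: up
Requests above: [5, 6, 8, 13]
Requests below: []
Moving up and requests lie above → nearest above is min([5, 6, 8, 13]) = 5

Answer: 5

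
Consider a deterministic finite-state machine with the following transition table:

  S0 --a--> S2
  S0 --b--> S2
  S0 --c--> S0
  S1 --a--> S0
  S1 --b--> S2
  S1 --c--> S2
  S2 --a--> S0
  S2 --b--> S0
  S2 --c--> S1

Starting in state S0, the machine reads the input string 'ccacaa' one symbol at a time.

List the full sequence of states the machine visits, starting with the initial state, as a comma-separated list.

Start: S0
  read 'c': S0 --c--> S0
  read 'c': S0 --c--> S0
  read 'a': S0 --a--> S2
  read 'c': S2 --c--> S1
  read 'a': S1 --a--> S0
  read 'a': S0 --a--> S2

Answer: S0, S0, S0, S2, S1, S0, S2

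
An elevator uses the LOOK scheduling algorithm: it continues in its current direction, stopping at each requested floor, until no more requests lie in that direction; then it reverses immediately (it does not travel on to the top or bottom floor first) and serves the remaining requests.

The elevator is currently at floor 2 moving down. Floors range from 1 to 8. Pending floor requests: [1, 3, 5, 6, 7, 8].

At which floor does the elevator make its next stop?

Current floor: 2, direction: down
Requests above: [3, 5, 6, 7, 8]
Requests below: [1]
Moving down and requests lie below → nearest below is max([1]) = 1

Answer: 1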